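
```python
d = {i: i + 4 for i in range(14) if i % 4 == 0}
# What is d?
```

{0: 4, 4: 8, 8: 12, 12: 16}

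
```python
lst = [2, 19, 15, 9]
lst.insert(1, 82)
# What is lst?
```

[2, 82, 19, 15, 9]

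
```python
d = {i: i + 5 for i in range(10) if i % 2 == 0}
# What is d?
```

{0: 5, 2: 7, 4: 9, 6: 11, 8: 13}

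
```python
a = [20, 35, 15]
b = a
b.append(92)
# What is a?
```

After line 1: a = [20, 35, 15]
After line 2 (b = a is an alias, same object): a = [20, 35, 15], b = [20, 35, 15]
After line 3 (b.append mutates the shared list): a = [20, 35, 15, 92], b = [20, 35, 15, 92]

[20, 35, 15, 92]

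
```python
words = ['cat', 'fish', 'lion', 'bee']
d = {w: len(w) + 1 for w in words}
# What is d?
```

{'cat': 4, 'fish': 5, 'lion': 5, 'bee': 4}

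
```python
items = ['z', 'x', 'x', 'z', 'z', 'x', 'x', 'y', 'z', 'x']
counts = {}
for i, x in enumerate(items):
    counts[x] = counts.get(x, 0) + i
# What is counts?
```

Initial: counts = {}, items = ['z', 'x', 'x', 'z', 'z', 'x', 'x', 'y', 'z', 'x']
i=0, x='z': counts = {'z': 0}
i=1, x='x': counts = {'z': 0, 'x': 1}
i=2, x='x': counts = {'z': 0, 'x': 3}
i=3, x='z': counts = {'z': 3, 'x': 3}
i=4, x='z': counts = {'z': 7, 'x': 3}
i=5, x='x': counts = {'z': 7, 'x': 8}
i=6, x='x': counts = {'z': 7, 'x': 14}
i=7, x='y': counts = {'z': 7, 'x': 14, 'y': 7}
i=8, x='z': counts = {'z': 15, 'x': 14, 'y': 7}
i=9, x='x': counts = {'z': 15, 'x': 23, 'y': 7}

{'z': 15, 'x': 23, 'y': 7}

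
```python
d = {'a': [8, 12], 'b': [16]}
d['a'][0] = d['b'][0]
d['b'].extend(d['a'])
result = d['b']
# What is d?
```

After line 1: d = {'a': [8, 12], 'b': [16]}
After line 2 (a[0] = b[0] = 16): d = {'a': [16, 12], 'b': [16]}
After line 3 (b.extend(a) appends [16, 12]): d = {'a': [16, 12], 'b': [16, 16, 12]}
After line 4: result = d['b'] = [16, 16, 12]

{'a': [16, 12], 'b': [16, 16, 12]}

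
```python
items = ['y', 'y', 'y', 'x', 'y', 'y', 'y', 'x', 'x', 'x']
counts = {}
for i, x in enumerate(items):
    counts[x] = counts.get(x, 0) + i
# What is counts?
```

Initial: counts = {}, items = ['y', 'y', 'y', 'x', 'y', 'y', 'y', 'x', 'x', 'x']
i=0, x='y': counts = {'y': 0}
i=1, x='y': counts = {'y': 1}
i=2, x='y': counts = {'y': 3}
i=3, x='x': counts = {'y': 3, 'x': 3}
i=4, x='y': counts = {'y': 7, 'x': 3}
i=5, x='y': counts = {'y': 12, 'x': 3}
i=6, x='y': counts = {'y': 18, 'x': 3}
i=7, x='x': counts = {'y': 18, 'x': 10}
i=8, x='x': counts = {'y': 18, 'x': 18}
i=9, x='x': counts = {'y': 18, 'x': 27}

{'y': 18, 'x': 27}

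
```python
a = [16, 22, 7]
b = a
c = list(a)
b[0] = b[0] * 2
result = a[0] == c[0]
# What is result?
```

After line 1: a = [16, 22, 7]
After line 2 (b = a, alias): a = [16, 22, 7], b = [16, 22, 7]
After line 3 (c = list(a) is a copy, new object): c = [16, 22, 7]
After line 4 (b[0] = 16 * 2 = 32; mutates shared a/b): a = b = [32, 22, 7], c = [16, 22, 7]
After line 5 (a[0] = 32, c[0] = 16; result = False)

False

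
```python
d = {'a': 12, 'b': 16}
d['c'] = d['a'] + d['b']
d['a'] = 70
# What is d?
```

After line 1: d = {'a': 12, 'b': 16}
After line 2 (d['c'] = 12 + 16): d = {'a': 12, 'b': 16, 'c': 28}
After line 3: d = {'a': 70, 'b': 16, 'c': 28}

{'a': 70, 'b': 16, 'c': 28}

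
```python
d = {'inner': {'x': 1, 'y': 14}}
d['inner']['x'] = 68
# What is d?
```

After line 1: d = {'inner': {'x': 1, 'y': 14}}
After line 2 (inner x overwritten): d = {'inner': {'x': 68, 'y': 14}}

{'inner': {'x': 68, 'y': 14}}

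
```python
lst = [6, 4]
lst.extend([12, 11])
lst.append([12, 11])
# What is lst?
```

After line 1: lst = [6, 4]
After line 2 (extend unpacks [12, 11]): lst = [6, 4, 12, 11]
After line 3 (append adds [12, 11] as single element): lst = [6, 4, 12, 11, [12, 11]]

[6, 4, 12, 11, [12, 11]]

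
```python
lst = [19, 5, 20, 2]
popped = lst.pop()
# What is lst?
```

[19, 5, 20]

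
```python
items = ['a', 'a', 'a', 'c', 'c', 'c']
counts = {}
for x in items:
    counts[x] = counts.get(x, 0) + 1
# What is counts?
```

Initial: counts = {}, items = ['a', 'a', 'a', 'c', 'c', 'c']
See 'a': counts = {'a': 1}
See 'a': counts = {'a': 2}
See 'a': counts = {'a': 3}
See 'c': counts = {'a': 3, 'c': 1}
See 'c': counts = {'a': 3, 'c': 2}
See 'c': counts = {'a': 3, 'c': 3}

{'a': 3, 'c': 3}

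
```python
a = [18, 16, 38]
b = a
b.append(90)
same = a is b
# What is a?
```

After line 1: a = [18, 16, 38]
After line 2 (b = a is an alias, same object): a = [18, 16, 38], b = [18, 16, 38]
After line 3 (b.append mutates the shared list): a = [18, 16, 38, 90], b = [18, 16, 38, 90]
After line 4 (same = a is b; same object -> True): same = True

[18, 16, 38, 90]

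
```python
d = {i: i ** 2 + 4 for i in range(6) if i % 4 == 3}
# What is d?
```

{3: 13}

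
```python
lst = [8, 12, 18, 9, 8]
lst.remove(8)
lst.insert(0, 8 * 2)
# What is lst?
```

After line 1: lst = [8, 12, 18, 9, 8]
After line 2 (remove first 8): lst = [12, 18, 9, 8]
After line 3 (insert 16 at index 0): lst = [16, 12, 18, 9, 8]

[16, 12, 18, 9, 8]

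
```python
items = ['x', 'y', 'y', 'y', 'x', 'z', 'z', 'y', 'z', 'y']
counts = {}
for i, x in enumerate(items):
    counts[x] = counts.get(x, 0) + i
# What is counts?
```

Initial: counts = {}, items = ['x', 'y', 'y', 'y', 'x', 'z', 'z', 'y', 'z', 'y']
i=0, x='x': counts = {'x': 0}
i=1, x='y': counts = {'x': 0, 'y': 1}
i=2, x='y': counts = {'x': 0, 'y': 3}
i=3, x='y': counts = {'x': 0, 'y': 6}
i=4, x='x': counts = {'x': 4, 'y': 6}
i=5, x='z': counts = {'x': 4, 'y': 6, 'z': 5}
i=6, x='z': counts = {'x': 4, 'y': 6, 'z': 11}
i=7, x='y': counts = {'x': 4, 'y': 13, 'z': 11}
i=8, x='z': counts = {'x': 4, 'y': 13, 'z': 19}
i=9, x='y': counts = {'x': 4, 'y': 22, 'z': 19}

{'x': 4, 'y': 22, 'z': 19}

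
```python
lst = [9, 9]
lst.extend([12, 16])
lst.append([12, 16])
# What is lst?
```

After line 1: lst = [9, 9]
After line 2 (extend unpacks [12, 16]): lst = [9, 9, 12, 16]
After line 3 (append adds [12, 16] as single element): lst = [9, 9, 12, 16, [12, 16]]

[9, 9, 12, 16, [12, 16]]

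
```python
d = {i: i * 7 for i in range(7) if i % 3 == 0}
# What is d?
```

{0: 0, 3: 21, 6: 42}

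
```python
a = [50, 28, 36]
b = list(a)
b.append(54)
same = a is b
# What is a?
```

After line 1: a = [50, 28, 36]
After line 2 (b = list(a) is a shallow copy, new object): a = [50, 28, 36], b = [50, 28, 36]
After line 3 (append only mutates b): a = [50, 28, 36], b = [50, 28, 36, 54]
After line 4 (same = a is b; different objects -> False): same = False

[50, 28, 36]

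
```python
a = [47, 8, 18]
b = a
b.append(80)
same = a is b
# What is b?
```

After line 1: a = [47, 8, 18]
After line 2 (b = a is an alias, same object): a = [47, 8, 18], b = [47, 8, 18]
After line 3 (b.append mutates the shared list): a = [47, 8, 18, 80], b = [47, 8, 18, 80]
After line 4 (same = a is b; same object -> True): same = True

[47, 8, 18, 80]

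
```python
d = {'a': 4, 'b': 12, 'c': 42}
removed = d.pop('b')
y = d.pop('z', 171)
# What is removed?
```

After line 1: d = {'a': 4, 'b': 12, 'c': 42}
After line 2 (pop 'b' returns 12): d = {'a': 4, 'c': 42}, removed = 12
After line 3 (pop 'z' missing, returns default 171): d = {'a': 4, 'c': 42}, y = 171

12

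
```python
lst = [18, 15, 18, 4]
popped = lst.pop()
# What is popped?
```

4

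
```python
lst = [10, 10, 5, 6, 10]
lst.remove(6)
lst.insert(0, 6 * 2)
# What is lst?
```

After line 1: lst = [10, 10, 5, 6, 10]
After line 2 (remove first 6): lst = [10, 10, 5, 10]
After line 3 (insert 12 at index 0): lst = [12, 10, 10, 5, 10]

[12, 10, 10, 5, 10]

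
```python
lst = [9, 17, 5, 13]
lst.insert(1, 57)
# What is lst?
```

[9, 57, 17, 5, 13]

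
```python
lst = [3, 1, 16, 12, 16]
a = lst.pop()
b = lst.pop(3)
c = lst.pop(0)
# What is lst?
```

After line 1: lst = [3, 1, 16, 12, 16]
After line 2 (pop() -> a = 16): lst = [3, 1, 16, 12]
After line 3 (pop(3) -> b = 12): lst = [3, 1, 16]
After line 4 (pop(0) -> c = 3): lst = [1, 16]

[1, 16]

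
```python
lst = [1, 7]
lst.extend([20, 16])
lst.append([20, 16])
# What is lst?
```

After line 1: lst = [1, 7]
After line 2 (extend unpacks [20, 16]): lst = [1, 7, 20, 16]
After line 3 (append adds [20, 16] as single element): lst = [1, 7, 20, 16, [20, 16]]

[1, 7, 20, 16, [20, 16]]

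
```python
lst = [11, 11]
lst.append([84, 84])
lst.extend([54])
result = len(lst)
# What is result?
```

After line 1: lst = [11, 11]
After line 2 (append adds [84, 84] as single element): lst = [11, 11, [84, 84]]
After line 3 (extend unpacks [54], adds 54): lst = [11, 11, [84, 84], 54]
After line 4: result = len(lst) = 4

4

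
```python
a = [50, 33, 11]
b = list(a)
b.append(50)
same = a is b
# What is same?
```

After line 1: a = [50, 33, 11]
After line 2 (b = list(a) is a shallow copy, new object): a = [50, 33, 11], b = [50, 33, 11]
After line 3 (append only mutates b): a = [50, 33, 11], b = [50, 33, 11, 50]
After line 4 (same = a is b; different objects -> False): same = False

False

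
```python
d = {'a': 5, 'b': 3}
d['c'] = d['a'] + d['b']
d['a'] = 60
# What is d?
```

After line 1: d = {'a': 5, 'b': 3}
After line 2 (d['c'] = 5 + 3): d = {'a': 5, 'b': 3, 'c': 8}
After line 3: d = {'a': 60, 'b': 3, 'c': 8}

{'a': 60, 'b': 3, 'c': 8}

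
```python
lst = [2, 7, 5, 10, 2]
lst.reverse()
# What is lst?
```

[2, 10, 5, 7, 2]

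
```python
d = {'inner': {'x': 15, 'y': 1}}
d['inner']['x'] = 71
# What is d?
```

After line 1: d = {'inner': {'x': 15, 'y': 1}}
After line 2 (inner x overwritten): d = {'inner': {'x': 71, 'y': 1}}

{'inner': {'x': 71, 'y': 1}}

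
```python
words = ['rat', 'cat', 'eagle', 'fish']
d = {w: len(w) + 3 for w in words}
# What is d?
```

{'rat': 6, 'cat': 6, 'eagle': 8, 'fish': 7}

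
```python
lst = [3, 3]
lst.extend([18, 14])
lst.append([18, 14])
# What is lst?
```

After line 1: lst = [3, 3]
After line 2 (extend unpacks [18, 14]): lst = [3, 3, 18, 14]
After line 3 (append adds [18, 14] as single element): lst = [3, 3, 18, 14, [18, 14]]

[3, 3, 18, 14, [18, 14]]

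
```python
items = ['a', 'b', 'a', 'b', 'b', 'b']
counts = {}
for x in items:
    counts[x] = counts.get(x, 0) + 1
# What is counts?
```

Initial: counts = {}, items = ['a', 'b', 'a', 'b', 'b', 'b']
See 'a': counts = {'a': 1}
See 'b': counts = {'a': 1, 'b': 1}
See 'a': counts = {'a': 2, 'b': 1}
See 'b': counts = {'a': 2, 'b': 2}
See 'b': counts = {'a': 2, 'b': 3}
See 'b': counts = {'a': 2, 'b': 4}

{'a': 2, 'b': 4}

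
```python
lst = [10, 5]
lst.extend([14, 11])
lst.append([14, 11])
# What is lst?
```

After line 1: lst = [10, 5]
After line 2 (extend unpacks [14, 11]): lst = [10, 5, 14, 11]
After line 3 (append adds [14, 11] as single element): lst = [10, 5, 14, 11, [14, 11]]

[10, 5, 14, 11, [14, 11]]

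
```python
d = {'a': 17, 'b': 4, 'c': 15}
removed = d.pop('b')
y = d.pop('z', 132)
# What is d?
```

After line 1: d = {'a': 17, 'b': 4, 'c': 15}
After line 2 (pop 'b' returns 4): d = {'a': 17, 'c': 15}, removed = 4
After line 3 (pop 'z' missing, returns default 132): d = {'a': 17, 'c': 15}, y = 132

{'a': 17, 'c': 15}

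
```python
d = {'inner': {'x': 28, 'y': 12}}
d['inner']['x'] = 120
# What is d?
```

After line 1: d = {'inner': {'x': 28, 'y': 12}}
After line 2 (inner x overwritten): d = {'inner': {'x': 120, 'y': 12}}

{'inner': {'x': 120, 'y': 12}}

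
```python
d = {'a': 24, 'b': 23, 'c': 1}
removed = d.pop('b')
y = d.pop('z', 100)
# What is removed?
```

After line 1: d = {'a': 24, 'b': 23, 'c': 1}
After line 2 (pop 'b' returns 23): d = {'a': 24, 'c': 1}, removed = 23
After line 3 (pop 'z' missing, returns default 100): d = {'a': 24, 'c': 1}, y = 100

23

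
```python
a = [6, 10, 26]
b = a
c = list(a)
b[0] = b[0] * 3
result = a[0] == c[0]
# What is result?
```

After line 1: a = [6, 10, 26]
After line 2 (b = a, alias): a = [6, 10, 26], b = [6, 10, 26]
After line 3 (c = list(a) is a copy, new object): c = [6, 10, 26]
After line 4 (b[0] = 6 * 3 = 18; mutates shared a/b): a = b = [18, 10, 26], c = [6, 10, 26]
After line 5 (a[0] = 18, c[0] = 6; result = False)

False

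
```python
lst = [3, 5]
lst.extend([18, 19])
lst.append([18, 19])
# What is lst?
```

After line 1: lst = [3, 5]
After line 2 (extend unpacks [18, 19]): lst = [3, 5, 18, 19]
After line 3 (append adds [18, 19] as single element): lst = [3, 5, 18, 19, [18, 19]]

[3, 5, 18, 19, [18, 19]]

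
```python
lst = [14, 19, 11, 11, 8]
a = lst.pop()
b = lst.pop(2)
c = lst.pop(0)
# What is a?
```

After line 1: lst = [14, 19, 11, 11, 8]
After line 2 (pop() -> a = 8): lst = [14, 19, 11, 11]
After line 3 (pop(2) -> b = 11): lst = [14, 19, 11]
After line 4 (pop(0) -> c = 14): lst = [19, 11]

8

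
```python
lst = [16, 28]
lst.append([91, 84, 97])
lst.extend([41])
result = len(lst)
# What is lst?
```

After line 1: lst = [16, 28]
After line 2 (append adds [91, 84, 97] as single element): lst = [16, 28, [91, 84, 97]]
After line 3 (extend unpacks [41], adds 41): lst = [16, 28, [91, 84, 97], 41]
After line 4: result = len(lst) = 4

[16, 28, [91, 84, 97], 41]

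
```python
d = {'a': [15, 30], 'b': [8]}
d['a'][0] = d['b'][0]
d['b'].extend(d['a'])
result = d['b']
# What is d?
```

After line 1: d = {'a': [15, 30], 'b': [8]}
After line 2 (a[0] = b[0] = 8): d = {'a': [8, 30], 'b': [8]}
After line 3 (b.extend(a) appends [8, 30]): d = {'a': [8, 30], 'b': [8, 8, 30]}
After line 4: result = d['b'] = [8, 8, 30]

{'a': [8, 30], 'b': [8, 8, 30]}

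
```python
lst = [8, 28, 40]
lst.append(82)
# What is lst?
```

[8, 28, 40, 82]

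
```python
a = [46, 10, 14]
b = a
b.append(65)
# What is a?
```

After line 1: a = [46, 10, 14]
After line 2 (b = a is an alias, same object): a = [46, 10, 14], b = [46, 10, 14]
After line 3 (b.append mutates the shared list): a = [46, 10, 14, 65], b = [46, 10, 14, 65]

[46, 10, 14, 65]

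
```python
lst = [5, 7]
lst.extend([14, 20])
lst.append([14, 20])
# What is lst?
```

After line 1: lst = [5, 7]
After line 2 (extend unpacks [14, 20]): lst = [5, 7, 14, 20]
After line 3 (append adds [14, 20] as single element): lst = [5, 7, 14, 20, [14, 20]]

[5, 7, 14, 20, [14, 20]]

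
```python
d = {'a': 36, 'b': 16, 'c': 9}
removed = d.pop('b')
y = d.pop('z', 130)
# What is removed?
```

After line 1: d = {'a': 36, 'b': 16, 'c': 9}
After line 2 (pop 'b' returns 16): d = {'a': 36, 'c': 9}, removed = 16
After line 3 (pop 'z' missing, returns default 130): d = {'a': 36, 'c': 9}, y = 130

16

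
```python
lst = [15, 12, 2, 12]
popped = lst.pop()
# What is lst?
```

[15, 12, 2]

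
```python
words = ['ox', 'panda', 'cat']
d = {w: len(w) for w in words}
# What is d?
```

{'ox': 2, 'panda': 5, 'cat': 3}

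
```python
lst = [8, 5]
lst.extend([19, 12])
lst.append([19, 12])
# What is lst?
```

After line 1: lst = [8, 5]
After line 2 (extend unpacks [19, 12]): lst = [8, 5, 19, 12]
After line 3 (append adds [19, 12] as single element): lst = [8, 5, 19, 12, [19, 12]]

[8, 5, 19, 12, [19, 12]]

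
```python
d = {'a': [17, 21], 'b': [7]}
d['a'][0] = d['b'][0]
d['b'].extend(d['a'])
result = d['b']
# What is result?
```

After line 1: d = {'a': [17, 21], 'b': [7]}
After line 2 (a[0] = b[0] = 7): d = {'a': [7, 21], 'b': [7]}
After line 3 (b.extend(a) appends [7, 21]): d = {'a': [7, 21], 'b': [7, 7, 21]}
After line 4: result = d['b'] = [7, 7, 21]

[7, 7, 21]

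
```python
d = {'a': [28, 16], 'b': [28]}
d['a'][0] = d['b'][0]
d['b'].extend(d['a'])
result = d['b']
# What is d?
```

After line 1: d = {'a': [28, 16], 'b': [28]}
After line 2 (a[0] = b[0] = 28): d = {'a': [28, 16], 'b': [28]}
After line 3 (b.extend(a) appends [28, 16]): d = {'a': [28, 16], 'b': [28, 28, 16]}
After line 4: result = d['b'] = [28, 28, 16]

{'a': [28, 16], 'b': [28, 28, 16]}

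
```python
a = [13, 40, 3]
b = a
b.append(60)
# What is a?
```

After line 1: a = [13, 40, 3]
After line 2 (b = a is an alias, same object): a = [13, 40, 3], b = [13, 40, 3]
After line 3 (b.append mutates the shared list): a = [13, 40, 3, 60], b = [13, 40, 3, 60]

[13, 40, 3, 60]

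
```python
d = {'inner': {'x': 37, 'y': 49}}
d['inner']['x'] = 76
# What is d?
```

After line 1: d = {'inner': {'x': 37, 'y': 49}}
After line 2 (inner x overwritten): d = {'inner': {'x': 76, 'y': 49}}

{'inner': {'x': 76, 'y': 49}}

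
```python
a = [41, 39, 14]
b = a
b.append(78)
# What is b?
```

After line 1: a = [41, 39, 14]
After line 2 (b = a is an alias, same object): a = [41, 39, 14], b = [41, 39, 14]
After line 3 (b.append mutates the shared list): a = [41, 39, 14, 78], b = [41, 39, 14, 78]

[41, 39, 14, 78]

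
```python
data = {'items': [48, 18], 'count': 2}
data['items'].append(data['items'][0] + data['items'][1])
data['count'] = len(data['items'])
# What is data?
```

After line 1: data = {'items': [48, 18], 'count': 2}
After line 2 (append 48 + 18 = 66): data = {'items': [48, 18, 66], 'count': 2}
After line 3 (count = len(items) = 3): data = {'items': [48, 18, 66], 'count': 3}

{'items': [48, 18, 66], 'count': 3}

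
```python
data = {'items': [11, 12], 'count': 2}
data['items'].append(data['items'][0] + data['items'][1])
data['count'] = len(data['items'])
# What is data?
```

After line 1: data = {'items': [11, 12], 'count': 2}
After line 2 (append 11 + 12 = 23): data = {'items': [11, 12, 23], 'count': 2}
After line 3 (count = len(items) = 3): data = {'items': [11, 12, 23], 'count': 3}

{'items': [11, 12, 23], 'count': 3}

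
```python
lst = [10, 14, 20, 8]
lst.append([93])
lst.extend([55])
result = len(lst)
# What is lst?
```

After line 1: lst = [10, 14, 20, 8]
After line 2 (append adds [93] as single element): lst = [10, 14, 20, 8, [93]]
After line 3 (extend unpacks [55], adds 55): lst = [10, 14, 20, 8, [93], 55]
After line 4: result = len(lst) = 6

[10, 14, 20, 8, [93], 55]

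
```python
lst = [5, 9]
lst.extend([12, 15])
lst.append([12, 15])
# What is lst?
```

After line 1: lst = [5, 9]
After line 2 (extend unpacks [12, 15]): lst = [5, 9, 12, 15]
After line 3 (append adds [12, 15] as single element): lst = [5, 9, 12, 15, [12, 15]]

[5, 9, 12, 15, [12, 15]]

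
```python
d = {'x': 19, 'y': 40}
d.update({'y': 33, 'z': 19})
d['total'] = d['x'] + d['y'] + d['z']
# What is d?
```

After line 1: d = {'x': 19, 'y': 40}
After line 2 (y overwritten, z added): d = {'x': 19, 'y': 33, 'z': 19}
After line 3 (total = 19 + 33 + 19 = 71): d = {'x': 19, 'y': 33, 'z': 19, 'total': 71}

{'x': 19, 'y': 33, 'z': 19, 'total': 71}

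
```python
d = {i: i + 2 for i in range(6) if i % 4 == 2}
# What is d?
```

{2: 4}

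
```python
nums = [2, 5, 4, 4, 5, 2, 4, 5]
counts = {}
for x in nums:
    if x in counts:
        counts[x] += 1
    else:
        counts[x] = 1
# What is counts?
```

Initial: counts = {}, nums = [2, 5, 4, 4, 5, 2, 4, 5]
See 2: counts = {2: 1}
See 5: counts = {2: 1, 5: 1}
See 4: counts = {2: 1, 5: 1, 4: 1}
See 4: counts = {2: 1, 5: 1, 4: 2}
See 5: counts = {2: 1, 5: 2, 4: 2}
See 2: counts = {2: 2, 5: 2, 4: 2}
See 4: counts = {2: 2, 5: 2, 4: 3}
See 5: counts = {2: 2, 5: 3, 4: 3}

{2: 2, 5: 3, 4: 3}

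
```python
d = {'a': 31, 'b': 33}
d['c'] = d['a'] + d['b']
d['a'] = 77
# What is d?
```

After line 1: d = {'a': 31, 'b': 33}
After line 2 (d['c'] = 31 + 33): d = {'a': 31, 'b': 33, 'c': 64}
After line 3: d = {'a': 77, 'b': 33, 'c': 64}

{'a': 77, 'b': 33, 'c': 64}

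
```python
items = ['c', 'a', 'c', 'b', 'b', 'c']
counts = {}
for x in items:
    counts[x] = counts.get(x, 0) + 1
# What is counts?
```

Initial: counts = {}, items = ['c', 'a', 'c', 'b', 'b', 'c']
See 'c': counts = {'c': 1}
See 'a': counts = {'c': 1, 'a': 1}
See 'c': counts = {'c': 2, 'a': 1}
See 'b': counts = {'c': 2, 'a': 1, 'b': 1}
See 'b': counts = {'c': 2, 'a': 1, 'b': 2}
See 'c': counts = {'c': 3, 'a': 1, 'b': 2}

{'c': 3, 'a': 1, 'b': 2}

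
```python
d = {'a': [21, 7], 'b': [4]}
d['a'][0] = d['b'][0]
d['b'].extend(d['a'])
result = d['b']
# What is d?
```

After line 1: d = {'a': [21, 7], 'b': [4]}
After line 2 (a[0] = b[0] = 4): d = {'a': [4, 7], 'b': [4]}
After line 3 (b.extend(a) appends [4, 7]): d = {'a': [4, 7], 'b': [4, 4, 7]}
After line 4: result = d['b'] = [4, 4, 7]

{'a': [4, 7], 'b': [4, 4, 7]}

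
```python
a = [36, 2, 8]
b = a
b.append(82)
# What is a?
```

After line 1: a = [36, 2, 8]
After line 2 (b = a is an alias, same object): a = [36, 2, 8], b = [36, 2, 8]
After line 3 (b.append mutates the shared list): a = [36, 2, 8, 82], b = [36, 2, 8, 82]

[36, 2, 8, 82]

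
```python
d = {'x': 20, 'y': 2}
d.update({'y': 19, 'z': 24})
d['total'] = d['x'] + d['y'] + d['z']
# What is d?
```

After line 1: d = {'x': 20, 'y': 2}
After line 2 (y overwritten, z added): d = {'x': 20, 'y': 19, 'z': 24}
After line 3 (total = 20 + 19 + 24 = 63): d = {'x': 20, 'y': 19, 'z': 24, 'total': 63}

{'x': 20, 'y': 19, 'z': 24, 'total': 63}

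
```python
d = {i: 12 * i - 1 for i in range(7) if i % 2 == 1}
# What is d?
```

{1: 11, 3: 35, 5: 59}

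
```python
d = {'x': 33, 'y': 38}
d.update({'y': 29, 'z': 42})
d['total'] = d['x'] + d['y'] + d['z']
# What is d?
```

After line 1: d = {'x': 33, 'y': 38}
After line 2 (y overwritten, z added): d = {'x': 33, 'y': 29, 'z': 42}
After line 3 (total = 33 + 29 + 42 = 104): d = {'x': 33, 'y': 29, 'z': 42, 'total': 104}

{'x': 33, 'y': 29, 'z': 42, 'total': 104}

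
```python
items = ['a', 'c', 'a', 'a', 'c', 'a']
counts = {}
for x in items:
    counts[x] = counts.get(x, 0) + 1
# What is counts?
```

Initial: counts = {}, items = ['a', 'c', 'a', 'a', 'c', 'a']
See 'a': counts = {'a': 1}
See 'c': counts = {'a': 1, 'c': 1}
See 'a': counts = {'a': 2, 'c': 1}
See 'a': counts = {'a': 3, 'c': 1}
See 'c': counts = {'a': 3, 'c': 2}
See 'a': counts = {'a': 4, 'c': 2}

{'a': 4, 'c': 2}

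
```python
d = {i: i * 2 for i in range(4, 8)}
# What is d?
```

{4: 8, 5: 10, 6: 12, 7: 14}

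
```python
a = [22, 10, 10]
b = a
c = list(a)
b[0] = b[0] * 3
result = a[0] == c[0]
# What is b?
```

After line 1: a = [22, 10, 10]
After line 2 (b = a, alias): a = [22, 10, 10], b = [22, 10, 10]
After line 3 (c = list(a) is a copy, new object): c = [22, 10, 10]
After line 4 (b[0] = 22 * 3 = 66; mutates shared a/b): a = b = [66, 10, 10], c = [22, 10, 10]
After line 5 (a[0] = 66, c[0] = 22; result = False)

[66, 10, 10]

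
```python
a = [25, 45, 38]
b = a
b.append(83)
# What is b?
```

After line 1: a = [25, 45, 38]
After line 2 (b = a is an alias, same object): a = [25, 45, 38], b = [25, 45, 38]
After line 3 (b.append mutates the shared list): a = [25, 45, 38, 83], b = [25, 45, 38, 83]

[25, 45, 38, 83]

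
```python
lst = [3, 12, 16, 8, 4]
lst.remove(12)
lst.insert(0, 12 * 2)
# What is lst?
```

After line 1: lst = [3, 12, 16, 8, 4]
After line 2 (remove first 12): lst = [3, 16, 8, 4]
After line 3 (insert 24 at index 0): lst = [24, 3, 16, 8, 4]

[24, 3, 16, 8, 4]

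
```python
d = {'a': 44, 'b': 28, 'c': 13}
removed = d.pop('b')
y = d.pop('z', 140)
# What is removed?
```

After line 1: d = {'a': 44, 'b': 28, 'c': 13}
After line 2 (pop 'b' returns 28): d = {'a': 44, 'c': 13}, removed = 28
After line 3 (pop 'z' missing, returns default 140): d = {'a': 44, 'c': 13}, y = 140

28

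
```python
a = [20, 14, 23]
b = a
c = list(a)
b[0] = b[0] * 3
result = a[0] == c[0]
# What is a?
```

After line 1: a = [20, 14, 23]
After line 2 (b = a, alias): a = [20, 14, 23], b = [20, 14, 23]
After line 3 (c = list(a) is a copy, new object): c = [20, 14, 23]
After line 4 (b[0] = 20 * 3 = 60; mutates shared a/b): a = b = [60, 14, 23], c = [20, 14, 23]
After line 5 (a[0] = 60, c[0] = 20; result = False)

[60, 14, 23]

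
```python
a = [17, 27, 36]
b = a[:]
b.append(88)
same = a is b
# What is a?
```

After line 1: a = [17, 27, 36]
After line 2 (b = a[:] is a shallow copy, new object): a = [17, 27, 36], b = [17, 27, 36]
After line 3 (append only mutates b): a = [17, 27, 36], b = [17, 27, 36, 88]
After line 4 (same = a is b; different objects -> False): same = False

[17, 27, 36]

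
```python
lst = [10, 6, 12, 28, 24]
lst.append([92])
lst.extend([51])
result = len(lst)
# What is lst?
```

After line 1: lst = [10, 6, 12, 28, 24]
After line 2 (append adds [92] as single element): lst = [10, 6, 12, 28, 24, [92]]
After line 3 (extend unpacks [51], adds 51): lst = [10, 6, 12, 28, 24, [92], 51]
After line 4: result = len(lst) = 7

[10, 6, 12, 28, 24, [92], 51]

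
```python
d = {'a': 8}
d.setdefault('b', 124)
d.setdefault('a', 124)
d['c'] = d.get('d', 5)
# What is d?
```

After line 1: d = {'a': 8}
After line 2 (setdefault adds 'b'=124): d = {'a': 8, 'b': 124}
After line 3 (setdefault 'a' no-op, already exists): d = {'a': 8, 'b': 124}
After line 4 (get('d', 5) returns default since 'd' not in d): d = {'a': 8, 'b': 124, 'c': 5}

{'a': 8, 'b': 124, 'c': 5}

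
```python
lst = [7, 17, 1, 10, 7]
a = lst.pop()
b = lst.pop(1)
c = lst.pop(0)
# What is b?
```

After line 1: lst = [7, 17, 1, 10, 7]
After line 2 (pop() -> a = 7): lst = [7, 17, 1, 10]
After line 3 (pop(1) -> b = 17): lst = [7, 1, 10]
After line 4 (pop(0) -> c = 7): lst = [1, 10]

17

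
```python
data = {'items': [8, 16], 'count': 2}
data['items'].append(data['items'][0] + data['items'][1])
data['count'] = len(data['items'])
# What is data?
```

After line 1: data = {'items': [8, 16], 'count': 2}
After line 2 (append 8 + 16 = 24): data = {'items': [8, 16, 24], 'count': 2}
After line 3 (count = len(items) = 3): data = {'items': [8, 16, 24], 'count': 3}

{'items': [8, 16, 24], 'count': 3}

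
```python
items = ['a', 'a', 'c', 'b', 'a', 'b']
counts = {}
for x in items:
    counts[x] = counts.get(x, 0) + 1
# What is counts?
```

Initial: counts = {}, items = ['a', 'a', 'c', 'b', 'a', 'b']
See 'a': counts = {'a': 1}
See 'a': counts = {'a': 2}
See 'c': counts = {'a': 2, 'c': 1}
See 'b': counts = {'a': 2, 'c': 1, 'b': 1}
See 'a': counts = {'a': 3, 'c': 1, 'b': 1}
See 'b': counts = {'a': 3, 'c': 1, 'b': 2}

{'a': 3, 'c': 1, 'b': 2}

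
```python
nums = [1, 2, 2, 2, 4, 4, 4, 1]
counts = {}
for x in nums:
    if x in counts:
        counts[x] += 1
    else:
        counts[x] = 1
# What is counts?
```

Initial: counts = {}, nums = [1, 2, 2, 2, 4, 4, 4, 1]
See 1: counts = {1: 1}
See 2: counts = {1: 1, 2: 1}
See 2: counts = {1: 1, 2: 2}
See 2: counts = {1: 1, 2: 3}
See 4: counts = {1: 1, 2: 3, 4: 1}
See 4: counts = {1: 1, 2: 3, 4: 2}
See 4: counts = {1: 1, 2: 3, 4: 3}
See 1: counts = {1: 2, 2: 3, 4: 3}

{1: 2, 2: 3, 4: 3}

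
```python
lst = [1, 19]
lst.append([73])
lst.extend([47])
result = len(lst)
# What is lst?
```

After line 1: lst = [1, 19]
After line 2 (append adds [73] as single element): lst = [1, 19, [73]]
After line 3 (extend unpacks [47], adds 47): lst = [1, 19, [73], 47]
After line 4: result = len(lst) = 4

[1, 19, [73], 47]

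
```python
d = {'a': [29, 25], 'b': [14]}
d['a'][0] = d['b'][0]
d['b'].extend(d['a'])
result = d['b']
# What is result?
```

After line 1: d = {'a': [29, 25], 'b': [14]}
After line 2 (a[0] = b[0] = 14): d = {'a': [14, 25], 'b': [14]}
After line 3 (b.extend(a) appends [14, 25]): d = {'a': [14, 25], 'b': [14, 14, 25]}
After line 4: result = d['b'] = [14, 14, 25]

[14, 14, 25]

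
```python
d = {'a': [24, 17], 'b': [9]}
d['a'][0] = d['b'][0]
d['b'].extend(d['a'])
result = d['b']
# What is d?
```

After line 1: d = {'a': [24, 17], 'b': [9]}
After line 2 (a[0] = b[0] = 9): d = {'a': [9, 17], 'b': [9]}
After line 3 (b.extend(a) appends [9, 17]): d = {'a': [9, 17], 'b': [9, 9, 17]}
After line 4: result = d['b'] = [9, 9, 17]

{'a': [9, 17], 'b': [9, 9, 17]}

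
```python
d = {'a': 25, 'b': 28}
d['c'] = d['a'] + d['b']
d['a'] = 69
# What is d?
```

After line 1: d = {'a': 25, 'b': 28}
After line 2 (d['c'] = 25 + 28): d = {'a': 25, 'b': 28, 'c': 53}
After line 3: d = {'a': 69, 'b': 28, 'c': 53}

{'a': 69, 'b': 28, 'c': 53}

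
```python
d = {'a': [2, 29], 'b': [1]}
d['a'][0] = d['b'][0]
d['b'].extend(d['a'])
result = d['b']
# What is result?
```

After line 1: d = {'a': [2, 29], 'b': [1]}
After line 2 (a[0] = b[0] = 1): d = {'a': [1, 29], 'b': [1]}
After line 3 (b.extend(a) appends [1, 29]): d = {'a': [1, 29], 'b': [1, 1, 29]}
After line 4: result = d['b'] = [1, 1, 29]

[1, 1, 29]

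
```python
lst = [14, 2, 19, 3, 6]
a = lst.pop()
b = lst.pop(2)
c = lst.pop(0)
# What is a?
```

After line 1: lst = [14, 2, 19, 3, 6]
After line 2 (pop() -> a = 6): lst = [14, 2, 19, 3]
After line 3 (pop(2) -> b = 19): lst = [14, 2, 3]
After line 4 (pop(0) -> c = 14): lst = [2, 3]

6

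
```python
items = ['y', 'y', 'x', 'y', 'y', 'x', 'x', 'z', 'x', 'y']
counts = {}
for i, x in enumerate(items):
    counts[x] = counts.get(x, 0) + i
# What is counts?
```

Initial: counts = {}, items = ['y', 'y', 'x', 'y', 'y', 'x', 'x', 'z', 'x', 'y']
i=0, x='y': counts = {'y': 0}
i=1, x='y': counts = {'y': 1}
i=2, x='x': counts = {'y': 1, 'x': 2}
i=3, x='y': counts = {'y': 4, 'x': 2}
i=4, x='y': counts = {'y': 8, 'x': 2}
i=5, x='x': counts = {'y': 8, 'x': 7}
i=6, x='x': counts = {'y': 8, 'x': 13}
i=7, x='z': counts = {'y': 8, 'x': 13, 'z': 7}
i=8, x='x': counts = {'y': 8, 'x': 21, 'z': 7}
i=9, x='y': counts = {'y': 17, 'x': 21, 'z': 7}

{'y': 17, 'x': 21, 'z': 7}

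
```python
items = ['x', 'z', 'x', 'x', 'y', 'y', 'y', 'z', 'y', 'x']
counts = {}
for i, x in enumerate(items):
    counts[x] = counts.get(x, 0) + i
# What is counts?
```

Initial: counts = {}, items = ['x', 'z', 'x', 'x', 'y', 'y', 'y', 'z', 'y', 'x']
i=0, x='x': counts = {'x': 0}
i=1, x='z': counts = {'x': 0, 'z': 1}
i=2, x='x': counts = {'x': 2, 'z': 1}
i=3, x='x': counts = {'x': 5, 'z': 1}
i=4, x='y': counts = {'x': 5, 'z': 1, 'y': 4}
i=5, x='y': counts = {'x': 5, 'z': 1, 'y': 9}
i=6, x='y': counts = {'x': 5, 'z': 1, 'y': 15}
i=7, x='z': counts = {'x': 5, 'z': 8, 'y': 15}
i=8, x='y': counts = {'x': 5, 'z': 8, 'y': 23}
i=9, x='x': counts = {'x': 14, 'z': 8, 'y': 23}

{'x': 14, 'z': 8, 'y': 23}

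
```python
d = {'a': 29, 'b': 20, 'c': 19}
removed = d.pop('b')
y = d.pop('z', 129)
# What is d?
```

After line 1: d = {'a': 29, 'b': 20, 'c': 19}
After line 2 (pop 'b' returns 20): d = {'a': 29, 'c': 19}, removed = 20
After line 3 (pop 'z' missing, returns default 129): d = {'a': 29, 'c': 19}, y = 129

{'a': 29, 'c': 19}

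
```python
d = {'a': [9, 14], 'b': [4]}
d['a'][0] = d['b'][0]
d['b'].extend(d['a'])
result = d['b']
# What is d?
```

After line 1: d = {'a': [9, 14], 'b': [4]}
After line 2 (a[0] = b[0] = 4): d = {'a': [4, 14], 'b': [4]}
After line 3 (b.extend(a) appends [4, 14]): d = {'a': [4, 14], 'b': [4, 4, 14]}
After line 4: result = d['b'] = [4, 4, 14]

{'a': [4, 14], 'b': [4, 4, 14]}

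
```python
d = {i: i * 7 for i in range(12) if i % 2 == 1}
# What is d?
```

{1: 7, 3: 21, 5: 35, 7: 49, 9: 63, 11: 77}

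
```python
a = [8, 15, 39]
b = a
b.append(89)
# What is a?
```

After line 1: a = [8, 15, 39]
After line 2 (b = a is an alias, same object): a = [8, 15, 39], b = [8, 15, 39]
After line 3 (b.append mutates the shared list): a = [8, 15, 39, 89], b = [8, 15, 39, 89]

[8, 15, 39, 89]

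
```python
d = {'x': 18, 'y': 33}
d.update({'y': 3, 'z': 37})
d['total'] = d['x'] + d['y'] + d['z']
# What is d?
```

After line 1: d = {'x': 18, 'y': 33}
After line 2 (y overwritten, z added): d = {'x': 18, 'y': 3, 'z': 37}
After line 3 (total = 18 + 3 + 37 = 58): d = {'x': 18, 'y': 3, 'z': 37, 'total': 58}

{'x': 18, 'y': 3, 'z': 37, 'total': 58}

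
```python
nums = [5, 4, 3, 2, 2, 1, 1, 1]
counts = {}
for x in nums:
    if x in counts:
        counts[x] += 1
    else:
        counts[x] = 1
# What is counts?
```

Initial: counts = {}, nums = [5, 4, 3, 2, 2, 1, 1, 1]
See 5: counts = {5: 1}
See 4: counts = {5: 1, 4: 1}
See 3: counts = {5: 1, 4: 1, 3: 1}
See 2: counts = {5: 1, 4: 1, 3: 1, 2: 1}
See 2: counts = {5: 1, 4: 1, 3: 1, 2: 2}
See 1: counts = {5: 1, 4: 1, 3: 1, 2: 2, 1: 1}
See 1: counts = {5: 1, 4: 1, 3: 1, 2: 2, 1: 2}
See 1: counts = {5: 1, 4: 1, 3: 1, 2: 2, 1: 3}

{5: 1, 4: 1, 3: 1, 2: 2, 1: 3}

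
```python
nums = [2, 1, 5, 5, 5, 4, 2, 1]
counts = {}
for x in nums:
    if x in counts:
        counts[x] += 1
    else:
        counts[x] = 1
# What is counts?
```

Initial: counts = {}, nums = [2, 1, 5, 5, 5, 4, 2, 1]
See 2: counts = {2: 1}
See 1: counts = {2: 1, 1: 1}
See 5: counts = {2: 1, 1: 1, 5: 1}
See 5: counts = {2: 1, 1: 1, 5: 2}
See 5: counts = {2: 1, 1: 1, 5: 3}
See 4: counts = {2: 1, 1: 1, 5: 3, 4: 1}
See 2: counts = {2: 2, 1: 1, 5: 3, 4: 1}
See 1: counts = {2: 2, 1: 2, 5: 3, 4: 1}

{2: 2, 1: 2, 5: 3, 4: 1}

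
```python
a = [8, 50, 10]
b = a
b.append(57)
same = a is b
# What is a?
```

After line 1: a = [8, 50, 10]
After line 2 (b = a is an alias, same object): a = [8, 50, 10], b = [8, 50, 10]
After line 3 (b.append mutates the shared list): a = [8, 50, 10, 57], b = [8, 50, 10, 57]
After line 4 (same = a is b; same object -> True): same = True

[8, 50, 10, 57]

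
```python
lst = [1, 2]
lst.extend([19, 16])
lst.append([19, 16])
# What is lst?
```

After line 1: lst = [1, 2]
After line 2 (extend unpacks [19, 16]): lst = [1, 2, 19, 16]
After line 3 (append adds [19, 16] as single element): lst = [1, 2, 19, 16, [19, 16]]

[1, 2, 19, 16, [19, 16]]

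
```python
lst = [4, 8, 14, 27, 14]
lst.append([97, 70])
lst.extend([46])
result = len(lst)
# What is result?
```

After line 1: lst = [4, 8, 14, 27, 14]
After line 2 (append adds [97, 70] as single element): lst = [4, 8, 14, 27, 14, [97, 70]]
After line 3 (extend unpacks [46], adds 46): lst = [4, 8, 14, 27, 14, [97, 70], 46]
After line 4: result = len(lst) = 7

7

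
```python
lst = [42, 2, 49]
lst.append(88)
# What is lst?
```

[42, 2, 49, 88]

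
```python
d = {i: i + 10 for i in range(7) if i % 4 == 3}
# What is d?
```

{3: 13}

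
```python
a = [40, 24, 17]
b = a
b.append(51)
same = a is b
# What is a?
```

After line 1: a = [40, 24, 17]
After line 2 (b = a is an alias, same object): a = [40, 24, 17], b = [40, 24, 17]
After line 3 (b.append mutates the shared list): a = [40, 24, 17, 51], b = [40, 24, 17, 51]
After line 4 (same = a is b; same object -> True): same = True

[40, 24, 17, 51]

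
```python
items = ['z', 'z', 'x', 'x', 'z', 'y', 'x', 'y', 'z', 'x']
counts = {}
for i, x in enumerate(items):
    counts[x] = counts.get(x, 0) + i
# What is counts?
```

Initial: counts = {}, items = ['z', 'z', 'x', 'x', 'z', 'y', 'x', 'y', 'z', 'x']
i=0, x='z': counts = {'z': 0}
i=1, x='z': counts = {'z': 1}
i=2, x='x': counts = {'z': 1, 'x': 2}
i=3, x='x': counts = {'z': 1, 'x': 5}
i=4, x='z': counts = {'z': 5, 'x': 5}
i=5, x='y': counts = {'z': 5, 'x': 5, 'y': 5}
i=6, x='x': counts = {'z': 5, 'x': 11, 'y': 5}
i=7, x='y': counts = {'z': 5, 'x': 11, 'y': 12}
i=8, x='z': counts = {'z': 13, 'x': 11, 'y': 12}
i=9, x='x': counts = {'z': 13, 'x': 20, 'y': 12}

{'z': 13, 'x': 20, 'y': 12}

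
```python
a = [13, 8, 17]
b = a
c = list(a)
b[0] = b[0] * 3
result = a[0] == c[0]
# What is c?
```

After line 1: a = [13, 8, 17]
After line 2 (b = a, alias): a = [13, 8, 17], b = [13, 8, 17]
After line 3 (c = list(a) is a copy, new object): c = [13, 8, 17]
After line 4 (b[0] = 13 * 3 = 39; mutates shared a/b): a = b = [39, 8, 17], c = [13, 8, 17]
After line 5 (a[0] = 39, c[0] = 13; result = False)

[13, 8, 17]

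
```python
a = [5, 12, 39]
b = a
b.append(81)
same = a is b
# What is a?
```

After line 1: a = [5, 12, 39]
After line 2 (b = a is an alias, same object): a = [5, 12, 39], b = [5, 12, 39]
After line 3 (b.append mutates the shared list): a = [5, 12, 39, 81], b = [5, 12, 39, 81]
After line 4 (same = a is b; same object -> True): same = True

[5, 12, 39, 81]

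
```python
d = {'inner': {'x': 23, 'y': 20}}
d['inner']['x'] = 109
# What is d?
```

After line 1: d = {'inner': {'x': 23, 'y': 20}}
After line 2 (inner x overwritten): d = {'inner': {'x': 109, 'y': 20}}

{'inner': {'x': 109, 'y': 20}}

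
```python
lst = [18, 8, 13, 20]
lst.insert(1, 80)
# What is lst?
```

[18, 80, 8, 13, 20]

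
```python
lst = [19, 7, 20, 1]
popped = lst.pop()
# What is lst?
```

[19, 7, 20]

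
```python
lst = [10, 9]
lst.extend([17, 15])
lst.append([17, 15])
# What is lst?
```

After line 1: lst = [10, 9]
After line 2 (extend unpacks [17, 15]): lst = [10, 9, 17, 15]
After line 3 (append adds [17, 15] as single element): lst = [10, 9, 17, 15, [17, 15]]

[10, 9, 17, 15, [17, 15]]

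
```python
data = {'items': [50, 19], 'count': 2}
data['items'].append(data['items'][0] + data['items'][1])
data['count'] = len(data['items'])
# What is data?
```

After line 1: data = {'items': [50, 19], 'count': 2}
After line 2 (append 50 + 19 = 69): data = {'items': [50, 19, 69], 'count': 2}
After line 3 (count = len(items) = 3): data = {'items': [50, 19, 69], 'count': 3}

{'items': [50, 19, 69], 'count': 3}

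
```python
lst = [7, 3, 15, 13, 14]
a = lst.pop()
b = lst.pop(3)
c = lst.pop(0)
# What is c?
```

After line 1: lst = [7, 3, 15, 13, 14]
After line 2 (pop() -> a = 14): lst = [7, 3, 15, 13]
After line 3 (pop(3) -> b = 13): lst = [7, 3, 15]
After line 4 (pop(0) -> c = 7): lst = [3, 15]

7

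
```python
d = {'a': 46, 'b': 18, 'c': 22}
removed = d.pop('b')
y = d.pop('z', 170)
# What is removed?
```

After line 1: d = {'a': 46, 'b': 18, 'c': 22}
After line 2 (pop 'b' returns 18): d = {'a': 46, 'c': 22}, removed = 18
After line 3 (pop 'z' missing, returns default 170): d = {'a': 46, 'c': 22}, y = 170

18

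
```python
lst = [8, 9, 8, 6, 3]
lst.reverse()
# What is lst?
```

[3, 6, 8, 9, 8]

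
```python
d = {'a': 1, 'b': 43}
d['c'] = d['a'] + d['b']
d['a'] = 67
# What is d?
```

After line 1: d = {'a': 1, 'b': 43}
After line 2 (d['c'] = 1 + 43): d = {'a': 1, 'b': 43, 'c': 44}
After line 3: d = {'a': 67, 'b': 43, 'c': 44}

{'a': 67, 'b': 43, 'c': 44}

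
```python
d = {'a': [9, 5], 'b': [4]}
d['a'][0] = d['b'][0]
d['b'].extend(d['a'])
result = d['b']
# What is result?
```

After line 1: d = {'a': [9, 5], 'b': [4]}
After line 2 (a[0] = b[0] = 4): d = {'a': [4, 5], 'b': [4]}
After line 3 (b.extend(a) appends [4, 5]): d = {'a': [4, 5], 'b': [4, 4, 5]}
After line 4: result = d['b'] = [4, 4, 5]

[4, 4, 5]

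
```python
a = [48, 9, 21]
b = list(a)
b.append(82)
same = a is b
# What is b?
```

After line 1: a = [48, 9, 21]
After line 2 (b = list(a) is a shallow copy, new object): a = [48, 9, 21], b = [48, 9, 21]
After line 3 (append only mutates b): a = [48, 9, 21], b = [48, 9, 21, 82]
After line 4 (same = a is b; different objects -> False): same = False

[48, 9, 21, 82]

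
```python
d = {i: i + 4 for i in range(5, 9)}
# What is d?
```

{5: 9, 6: 10, 7: 11, 8: 12}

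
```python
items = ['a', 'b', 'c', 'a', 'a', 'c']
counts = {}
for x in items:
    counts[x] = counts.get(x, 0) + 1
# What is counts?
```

Initial: counts = {}, items = ['a', 'b', 'c', 'a', 'a', 'c']
See 'a': counts = {'a': 1}
See 'b': counts = {'a': 1, 'b': 1}
See 'c': counts = {'a': 1, 'b': 1, 'c': 1}
See 'a': counts = {'a': 2, 'b': 1, 'c': 1}
See 'a': counts = {'a': 3, 'b': 1, 'c': 1}
See 'c': counts = {'a': 3, 'b': 1, 'c': 2}

{'a': 3, 'b': 1, 'c': 2}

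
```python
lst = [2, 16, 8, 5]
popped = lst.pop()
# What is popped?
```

5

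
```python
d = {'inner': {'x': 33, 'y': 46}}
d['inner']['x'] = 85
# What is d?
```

After line 1: d = {'inner': {'x': 33, 'y': 46}}
After line 2 (inner x overwritten): d = {'inner': {'x': 85, 'y': 46}}

{'inner': {'x': 85, 'y': 46}}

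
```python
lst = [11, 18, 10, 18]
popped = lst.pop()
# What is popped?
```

18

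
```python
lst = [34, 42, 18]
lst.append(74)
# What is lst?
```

[34, 42, 18, 74]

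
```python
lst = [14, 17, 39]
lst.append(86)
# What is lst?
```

[14, 17, 39, 86]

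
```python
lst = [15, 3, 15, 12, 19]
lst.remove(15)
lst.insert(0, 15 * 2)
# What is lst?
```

After line 1: lst = [15, 3, 15, 12, 19]
After line 2 (remove first 15): lst = [3, 15, 12, 19]
After line 3 (insert 30 at index 0): lst = [30, 3, 15, 12, 19]

[30, 3, 15, 12, 19]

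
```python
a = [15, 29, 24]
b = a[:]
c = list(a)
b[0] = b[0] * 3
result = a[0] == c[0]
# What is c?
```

After line 1: a = [15, 29, 24]
After line 2 (b = a[:], copy): a = [15, 29, 24], b = [15, 29, 24]
After line 3 (c = list(a) is a copy, new object): c = [15, 29, 24]
After line 4 (b[0] = 15 * 3 = 45; only b mutates (copy)): a = [15, 29, 24], b = [45, 29, 24], c = [15, 29, 24]
After line 5 (a[0] = 15, c[0] = 15; result = True)

[15, 29, 24]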